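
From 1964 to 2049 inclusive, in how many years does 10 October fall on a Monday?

Track 10 October's weekday year by year (advancing +1, or +2 across a Feb 29):
  1964: Sat  1965: Sun (+1)  1966: Mon (+1) ✓  1967: Tue (+1)  1968: Thu (+2)
  1969: Fri (+1)  1970: Sat (+1)  1971: Sun (+1)  1972: Tue (+2)  1973: Wed (+1)
  1974: Thu (+1)  1975: Fri (+1)  1976: Sun (+2)  1977: Mon (+1) ✓  … (58 more years) …
  2036: Fri (+2)  2037: Sat (+1)  2038: Sun (+1)  2039: Mon (+1) ✓  2040: Wed (+2)
  2041: Thu (+1)  2042: Fri (+1)  2043: Sat (+1)  2044: Mon (+2) ✓  2045: Tue (+1)
  2046: Wed (+1)  2047: Thu (+1)  2048: Sat (+2)  2049: Sun (+1)
Monday years: 1966, 1977, 1983, 1988, 1994, 2005, 2011, 2016, 2022, 2033, 2039, 2044 — 12 in total.

12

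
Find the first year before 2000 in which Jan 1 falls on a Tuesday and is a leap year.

1980

Jan 1 advances by 2 weekdays after a leap year and by 1 after a common year.
2000: Jan 1 is Saturday (leap).
1999: Friday
1998: Thursday
1997: Wednesday
1996: Monday (leap)
1995: Sunday
1994: Saturday
1993: Friday
1992: Wednesday (leap)
1991: Tuesday
1990: Monday
1989: Sunday
1988: Friday (leap)
1987: Thursday
1986: Wednesday
1985: Tuesday
1984: Sunday (leap)
1983: Saturday
1982: Friday
1981: Thursday
1980: Tuesday (leap)
1980 begins on a Tuesday and is a leap year.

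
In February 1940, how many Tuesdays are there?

4

February 1940 has 29 days and begins on Thursday.
The first Tuesday is February 6.
Tuesdays fall on 6, 13, 20, 27 — that's 4.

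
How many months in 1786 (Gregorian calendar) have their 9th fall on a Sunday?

Check the 9th of each month of 1786: Jan 9: Mon, Feb 9: Thu, Mar 9: Thu, Apr 9: Sun, May 9: Tue, Jun 9: Fri, Jul 9: Sun, Aug 9: Wed, Sep 9: Sat, Oct 9: Mon, Nov 9: Thu, Dec 9: Sat.
Sunday occurs in April, July — 2 months.

2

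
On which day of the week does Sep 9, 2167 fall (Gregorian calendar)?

January 1, 2167 is a Thursday.
September 9 is day 252 of the year, i.e. 251 days after Jan 1.
251 mod 7 = 6, so advance 6 weekdays from Thursday: Wednesday.

Wednesday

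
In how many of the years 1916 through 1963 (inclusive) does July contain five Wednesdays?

20

July has 31 days; it has five Wednesdays when Wednesday falls among the first (month-length − 28) days — i.e. when July 1 is one of Wednesday/Tuesday/Monday.
July 1 by year: 1916:Sat 1917:Sun 1918:Mon✓ 1919:Tue✓ 1920:Thu 1921:Fri 1922:Sat 1923:Sun 1924:Tue✓ 1925:Wed✓ 1926:Thu 1927:Fri 1928:Sun 1929:Mon✓ 1930:Tue✓ …(18 more)… 1949:Fri 1950:Sat 1951:Sun 1952:Tue✓ 1953:Wed✓ 1954:Thu 1955:Fri 1956:Sun 1957:Mon✓ 1958:Tue✓ 1959:Wed✓ 1960:Fri 1961:Sat 1962:Sun 1963:Mon✓
Years with five Wednesdays: 1918, 1919, 1924, 1925, 1929, 1930, 1931, 1935, 1936, 1940, 1941, 1942, 1946, 1947, 1952, 1953, 1957, 1958, 1959, 1963 → 20.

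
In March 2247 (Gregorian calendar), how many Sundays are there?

4

March 2247 has 31 days and begins on Monday.
The first Sunday is March 7.
Sundays fall on 7, 14, 21, 28 — that's 4.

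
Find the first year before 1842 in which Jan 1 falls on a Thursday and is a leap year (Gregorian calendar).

Jan 1 advances by 2 weekdays after a leap year and by 1 after a common year.
1842: Jan 1 is Saturday.
1841: Friday
1840: Wednesday (leap)
1839: Tuesday
1838: Monday
1837: Sunday
1836: Friday (leap)
1835: Thursday
1834: Wednesday
1833: Tuesday
1832: Sunday (leap)
1831: Saturday
1830: Friday
1829: Thursday
1828: Tuesday (leap)
1827: Monday
1826: Sunday
1825: Saturday
1824: Thursday (leap)
1824 begins on a Thursday and is a leap year.

1824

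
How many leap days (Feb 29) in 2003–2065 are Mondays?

Leap years in 2003–2065: 16 of them.
Feb 29 weekday advances by 5 (mod 7) from one leap year to the next four years later (or differs when a century non-leap intervenes).
Leap-day weekdays: 2004:Sun 2008:Fri 2012:Wed 2016:Mon✓ 2020:Sat 2024:Thu 2028:Tue 2032:Sun 2036:Fri 2040:Wed 2044:Mon✓ 2048:Sat 2052:Thu 2056:Tue 2060:Sun 2064:Fri
Monday: 2016, 2044 → 2.

2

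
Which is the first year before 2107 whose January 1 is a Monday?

Jan 1 advances by 2 weekdays after a leap year and by 1 after a common year.
2107: Jan 1 is Saturday.
2106: Friday
2105: Thursday
2104: Tuesday (leap)
2103: Monday
2103 begins on a Monday

2103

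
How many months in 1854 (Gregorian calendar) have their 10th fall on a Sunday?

2

Check the 10th of each month of 1854: Jan 10: Tue, Feb 10: Fri, Mar 10: Fri, Apr 10: Mon, May 10: Wed, Jun 10: Sat, Jul 10: Mon, Aug 10: Thu, Sep 10: Sun, Oct 10: Tue, Nov 10: Fri, Dec 10: Sun.
Sunday occurs in September, December — 2 months.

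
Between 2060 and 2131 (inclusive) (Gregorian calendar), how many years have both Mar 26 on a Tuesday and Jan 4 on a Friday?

Check each year's weekday for Mar 26 and Jan 4:
  2060: Fri/Sun  2061: Sat/Tue  2062: Sun/Wed  2063: Mon/Thu  2064: Wed/Fri  2065: Thu/Sun  2066: Fri/Mon  2067: Sat/Tue  2068: Mon/Wed  2069: Tue/Fri ✓  2070: Wed/Sat  2071: Thu/Sun  2072: Sat/Mon  2073: Sun/Wed  …(44 more)…  2118: Sat/Tue  2119: Sun/Wed  2120: Tue/Thu  2121: Wed/Sat  2122: Thu/Sun  2123: Fri/Mon  2124: Sun/Tue  2125: Mon/Thu  2126: Tue/Fri ✓  2127: Wed/Sat  2128: Fri/Sun  2129: Sat/Tue  2130: Sun/Wed  2131: Mon/Thu
Both conditions hold in: 2069, 2075, 2086, 2097, 2109, 2115, 2126 — 7.

7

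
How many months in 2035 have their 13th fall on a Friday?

2

Check the 13th of each month of 2035: Jan 13: Sat, Feb 13: Tue, Mar 13: Tue, Apr 13: Fri, May 13: Sun, Jun 13: Wed, Jul 13: Fri, Aug 13: Mon, Sep 13: Thu, Oct 13: Sat, Nov 13: Tue, Dec 13: Thu.
Friday occurs in April, July — 2 months.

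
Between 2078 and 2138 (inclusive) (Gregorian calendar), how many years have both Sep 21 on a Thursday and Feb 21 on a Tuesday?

6

Check each year's weekday for Sep 21 and Feb 21:
  2078: Wed/Mon  2079: Thu/Tue ✓  2080: Sat/Wed  2081: Sun/Fri  2082: Mon/Sat  2083: Tue/Sun  2084: Thu/Mon  2085: Fri/Wed  2086: Sat/Thu  2087: Sun/Fri  2088: Tue/Sat  2089: Wed/Mon  2090: Thu/Tue ✓  2091: Fri/Wed  …(33 more)…  2125: Fri/Wed  2126: Sat/Thu  2127: Sun/Fri  2128: Tue/Sat  2129: Wed/Mon  2130: Thu/Tue ✓  2131: Fri/Wed  2132: Sun/Thu  2133: Mon/Sat  2134: Tue/Sun  2135: Wed/Mon  2136: Fri/Tue  2137: Sat/Thu  2138: Sun/Fri
Both conditions hold in: 2079, 2090, 2102, 2113, 2119, 2130 — 6.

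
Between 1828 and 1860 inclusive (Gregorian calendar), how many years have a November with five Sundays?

November has 30 days; it has five Sundays when Sunday falls among the first (month-length − 28) days — i.e. when November 1 is one of Sunday/Saturday.
November 1 by year: 1828:Sat✓ 1829:Sun✓ 1830:Mon 1831:Tue 1832:Thu 1833:Fri 1834:Sat✓ 1835:Sun✓ 1836:Tue 1837:Wed 1838:Thu 1839:Fri 1840:Sun✓ 1841:Mon 1842:Tue …(3 more)… 1846:Sun✓ 1847:Mon 1848:Wed 1849:Thu 1850:Fri 1851:Sat✓ 1852:Mon 1853:Tue 1854:Wed 1855:Thu 1856:Sat✓ 1857:Sun✓ 1858:Mon 1859:Tue 1860:Thu
Years with five Sundays: 1828, 1829, 1834, 1835, 1840, 1845, 1846, 1851, 1856, 1857 → 10.

10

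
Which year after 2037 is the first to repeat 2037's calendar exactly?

Two years share a calendar iff Jan 1 falls on the same weekday and both are leap or both are common. 2037: Jan 1 is Thursday, common year.
2038: Jan 1 Friday, common
2039: Jan 1 Saturday, common
2040: Jan 1 Sunday, leap
2041: Jan 1 Tuesday, common
2042: Jan 1 Wednesday, common
2043: Jan 1 Thursday, common
2043 matches on both conditions.

2043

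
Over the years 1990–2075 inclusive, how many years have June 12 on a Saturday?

12

Track June 12's weekday year by year (advancing +1, or +2 across a Feb 29):
  1990: Tue  1991: Wed (+1)  1992: Fri (+2)  1993: Sat (+1) ✓  1994: Sun (+1)
  1995: Mon (+1)  1996: Wed (+2)  1997: Thu (+1)  1998: Fri (+1)  1999: Sat (+1) ✓
  2000: Mon (+2)  2001: Tue (+1)  2002: Wed (+1)  2003: Thu (+1)  … (58 more years) …
  2062: Mon (+1)  2063: Tue (+1)  2064: Thu (+2)  2065: Fri (+1)  2066: Sat (+1) ✓
  2067: Sun (+1)  2068: Tue (+2)  2069: Wed (+1)  2070: Thu (+1)  2071: Fri (+1)
  2072: Sun (+2)  2073: Mon (+1)  2074: Tue (+1)  2075: Wed (+1)
Saturday years: 1993, 1999, 2004, 2010, 2021, 2027, 2032, 2038, 2049, 2055, 2060, 2066 — 12 in total.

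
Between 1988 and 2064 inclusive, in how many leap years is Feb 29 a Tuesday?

3

Leap years in 1988–2064: 20 of them.
Feb 29 weekday advances by 5 (mod 7) from one leap year to the next four years later (or differs when a century non-leap intervenes).
Leap-day weekdays: 1988:Mon 1992:Sat 1996:Thu 2000:Tue✓ 2004:Sun 2008:Fri 2012:Wed 2016:Mon 2020:Sat 2024:Thu 2028:Tue✓ 2032:Sun 2036:Fri 2040:Wed 2044:Mon 2048:Sat 2052:Thu 2056:Tue✓ 2060:Sun 2064:Fri
Tuesday: 2000, 2028, 2056 → 3.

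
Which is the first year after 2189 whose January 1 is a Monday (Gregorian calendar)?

Jan 1 advances by 2 weekdays after a leap year and by 1 after a common year.
2189: Jan 1 is Thursday.
2190: Friday
2191: Saturday
2192: Sunday (leap)
2193: Tuesday
2194: Wednesday
2195: Thursday
2196: Friday (leap)
2197: Sunday
2198: Monday
2198 begins on a Monday

2198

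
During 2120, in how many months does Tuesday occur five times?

5

A month of length L has five Tuesdays iff its first Tuesday is on day ≤ L−28 (so day 1–3 in a 31-day month, 1–2 in a 30-day month, day 1 in a leap February).
Checking each month of 2120: Jan starts Mon (31d) ✓; Feb starts Thu (29d); Mar starts Fri (31d); Apr starts Mon (30d) ✓; May starts Wed (31d); Jun starts Sat (30d); Jul starts Mon (31d) ✓; Aug starts Thu (31d); Sep starts Sun (30d); Oct starts Tue (31d) ✓; Nov starts Fri (30d); Dec starts Sun (31d) ✓.
Five-Tuesday months: January, April, July, October, December → 5.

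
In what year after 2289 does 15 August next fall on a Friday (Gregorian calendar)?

2290

From one year to the next, a fixed date's weekday advances by 1, or by 2 when a Feb 29 lies between the two dates.
2289: August 15 is Thursday.
2290: Friday (+1)
15 August falls on a Friday in 2290.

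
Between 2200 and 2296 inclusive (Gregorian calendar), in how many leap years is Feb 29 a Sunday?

3

Leap years in 2200–2296: 24 of them.
Feb 29 weekday advances by 5 (mod 7) from one leap year to the next four years later (or differs when a century non-leap intervenes).
Leap-day weekdays: 2204:Wed 2208:Mon 2212:Sat 2216:Thu 2220:Tue 2224:Sun✓ 2228:Fri 2232:Wed 2236:Mon 2240:Sat 2244:Thu 2248:Tue 2252:Sun✓ 2256:Fri 2260:Wed 2264:Mon 2268:Sat 2272:Thu 2276:Tue 2280:Sun✓ 2284:Fri 2288:Wed 2292:Mon 2296:Sat
Sunday: 2224, 2252, 2280 → 3.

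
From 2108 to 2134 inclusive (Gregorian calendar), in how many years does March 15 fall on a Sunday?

4

Track March 15's weekday year by year (advancing +1, or +2 across a Feb 29):
  2108: Thu  2109: Fri (+1)  2110: Sat (+1)  2111: Sun (+1) ✓  2112: Tue (+2)
  2113: Wed (+1)  2114: Thu (+1)  2115: Fri (+1)  2116: Sun (+2) ✓  2117: Mon (+1)
  2118: Tue (+1)  2119: Wed (+1)  2120: Fri (+2)  2121: Sat (+1)  2122: Sun (+1) ✓
  2123: Mon (+1)  2124: Wed (+2)  2125: Thu (+1)  2126: Fri (+1)  2127: Sat (+1)
  2128: Mon (+2)  2129: Tue (+1)  2130: Wed (+1)  2131: Thu (+1)  2132: Sat (+2)
  2133: Sun (+1) ✓  2134: Mon (+1)
Sunday years: 2111, 2116, 2122, 2133 — 4 in total.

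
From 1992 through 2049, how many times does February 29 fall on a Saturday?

Leap years in 1992–2049: 15 of them.
Feb 29 weekday advances by 5 (mod 7) from one leap year to the next four years later (or differs when a century non-leap intervenes).
Leap-day weekdays: 1992:Sat✓ 1996:Thu 2000:Tue 2004:Sun 2008:Fri 2012:Wed 2016:Mon 2020:Sat✓ 2024:Thu 2028:Tue 2032:Sun 2036:Fri 2040:Wed 2044:Mon 2048:Sat✓
Saturday: 1992, 2020, 2048 → 3.

3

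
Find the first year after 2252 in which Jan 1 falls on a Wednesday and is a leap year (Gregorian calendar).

2268

Jan 1 advances by 2 weekdays after a leap year and by 1 after a common year.
2252: Jan 1 is Thursday (leap).
2253: Saturday
2254: Sunday
2255: Monday
2256: Tuesday (leap)
2257: Thursday
2258: Friday
2259: Saturday
2260: Sunday (leap)
2261: Tuesday
2262: Wednesday
2263: Thursday
2264: Friday (leap)
2265: Sunday
2266: Monday
2267: Tuesday
2268: Wednesday (leap)
2268 begins on a Wednesday and is a leap year.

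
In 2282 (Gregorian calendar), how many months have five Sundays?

A month of length L has five Sundays iff its first Sunday is on day ≤ L−28 (so day 1–3 in a 31-day month, 1–2 in a 30-day month, day 1 in a leap February).
Checking each month of 2282: Jan starts Sun (31d) ✓; Feb starts Wed (28d); Mar starts Wed (31d); Apr starts Sat (30d) ✓; May starts Mon (31d); Jun starts Thu (30d); Jul starts Sat (31d) ✓; Aug starts Tue (31d); Sep starts Fri (30d); Oct starts Sun (31d) ✓; Nov starts Wed (30d); Dec starts Fri (31d) ✓.
Five-Sunday months: January, April, July, October, December → 5.

5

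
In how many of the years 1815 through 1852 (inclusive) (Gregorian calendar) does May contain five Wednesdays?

17

May has 31 days; it has five Wednesdays when Wednesday falls among the first (month-length − 28) days — i.e. when May 1 is one of Wednesday/Tuesday/Monday.
May 1 by year: 1815:Mon✓ 1816:Wed✓ 1817:Thu 1818:Fri 1819:Sat 1820:Mon✓ 1821:Tue✓ 1822:Wed✓ 1823:Thu 1824:Sat 1825:Sun 1826:Mon✓ 1827:Tue✓ 1828:Thu 1829:Fri …(8 more)… 1838:Tue✓ 1839:Wed✓ 1840:Fri 1841:Sat 1842:Sun 1843:Mon✓ 1844:Wed✓ 1845:Thu 1846:Fri 1847:Sat 1848:Mon✓ 1849:Tue✓ 1850:Wed✓ 1851:Thu 1852:Sat
Years with five Wednesdays: 1815, 1816, 1820, 1821, 1822, 1826, 1827, 1832, 1833, 1837, 1838, 1839, 1843, 1844, 1848, 1849, 1850 → 17.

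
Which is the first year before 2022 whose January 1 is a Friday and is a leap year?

Jan 1 advances by 2 weekdays after a leap year and by 1 after a common year.
2022: Jan 1 is Saturday.
2021: Friday
2020: Wednesday (leap)
2019: Tuesday
2018: Monday
2017: Sunday
2016: Friday (leap)
2016 begins on a Friday and is a leap year.

2016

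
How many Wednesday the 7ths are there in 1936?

1

Check the 7th of each month of 1936: Jan 7: Tue, Feb 7: Fri, Mar 7: Sat, Apr 7: Tue, May 7: Thu, Jun 7: Sun, Jul 7: Tue, Aug 7: Fri, Sep 7: Mon, Oct 7: Wed, Nov 7: Sat, Dec 7: Mon.
Wednesday occurs in October — 1 month.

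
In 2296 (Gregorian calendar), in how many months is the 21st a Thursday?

Check the 21st of each month of 2296: Jan 21: Tue, Feb 21: Fri, Mar 21: Sat, Apr 21: Tue, May 21: Thu, Jun 21: Sun, Jul 21: Tue, Aug 21: Fri, Sep 21: Mon, Oct 21: Wed, Nov 21: Sat, Dec 21: Mon.
Thursday occurs in May — 1 month.

1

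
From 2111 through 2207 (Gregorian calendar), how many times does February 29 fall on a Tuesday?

Leap years in 2111–2207: 23 of them.
Feb 29 weekday advances by 5 (mod 7) from one leap year to the next four years later (or differs when a century non-leap intervenes).
Leap-day weekdays: 2112:Mon 2116:Sat 2120:Thu 2124:Tue✓ 2128:Sun 2132:Fri 2136:Wed 2140:Mon 2144:Sat 2148:Thu 2152:Tue✓ 2156:Sun 2160:Fri 2164:Wed 2168:Mon 2172:Sat 2176:Thu 2180:Tue✓ 2184:Sun 2188:Fri 2192:Wed 2196:Mon 2204:Wed
Tuesday: 2124, 2152, 2180 → 3.

3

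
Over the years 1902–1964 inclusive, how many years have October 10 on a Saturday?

Track October 10's weekday year by year (advancing +1, or +2 across a Feb 29):
  1902: Fri  1903: Sat (+1) ✓  1904: Mon (+2)  1905: Tue (+1)  1906: Wed (+1)
  1907: Thu (+1)  1908: Sat (+2) ✓  1909: Sun (+1)  1910: Mon (+1)  1911: Tue (+1)
  1912: Thu (+2)  1913: Fri (+1)  1914: Sat (+1) ✓  1915: Sun (+1)  … (35 more years) …
  1951: Wed (+1)  1952: Fri (+2)  1953: Sat (+1) ✓  1954: Sun (+1)  1955: Mon (+1)
  1956: Wed (+2)  1957: Thu (+1)  1958: Fri (+1)  1959: Sat (+1) ✓  1960: Mon (+2)
  1961: Tue (+1)  1962: Wed (+1)  1963: Thu (+1)  1964: Sat (+2) ✓
Saturday years: 1903, 1908, 1914, 1925, 1931, 1936, 1942, 1953, 1959, 1964 — 10 in total.

10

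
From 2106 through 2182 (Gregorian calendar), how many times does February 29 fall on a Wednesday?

3

Leap years in 2106–2182: 19 of them.
Feb 29 weekday advances by 5 (mod 7) from one leap year to the next four years later (or differs when a century non-leap intervenes).
Leap-day weekdays: 2108:Wed✓ 2112:Mon 2116:Sat 2120:Thu 2124:Tue 2128:Sun 2132:Fri 2136:Wed✓ 2140:Mon 2144:Sat 2148:Thu 2152:Tue 2156:Sun 2160:Fri 2164:Wed✓ 2168:Mon 2172:Sat 2176:Thu 2180:Tue
Wednesday: 2108, 2136, 2164 → 3.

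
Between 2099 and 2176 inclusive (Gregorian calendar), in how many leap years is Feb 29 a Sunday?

2

Leap years in 2099–2176: 19 of them.
Feb 29 weekday advances by 5 (mod 7) from one leap year to the next four years later (or differs when a century non-leap intervenes).
Leap-day weekdays: 2104:Fri 2108:Wed 2112:Mon 2116:Sat 2120:Thu 2124:Tue 2128:Sun✓ 2132:Fri 2136:Wed 2140:Mon 2144:Sat 2148:Thu 2152:Tue 2156:Sun✓ 2160:Fri 2164:Wed 2168:Mon 2172:Sat 2176:Thu
Sunday: 2128, 2156 → 2.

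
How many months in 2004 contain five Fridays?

5

A month of length L has five Fridays iff its first Friday is on day ≤ L−28 (so day 1–3 in a 31-day month, 1–2 in a 30-day month, day 1 in a leap February).
Checking each month of 2004: Jan starts Thu (31d) ✓; Feb starts Sun (29d); Mar starts Mon (31d); Apr starts Thu (30d) ✓; May starts Sat (31d); Jun starts Tue (30d); Jul starts Thu (31d) ✓; Aug starts Sun (31d); Sep starts Wed (30d); Oct starts Fri (31d) ✓; Nov starts Mon (30d); Dec starts Wed (31d) ✓.
Five-Friday months: January, April, July, October, December → 5.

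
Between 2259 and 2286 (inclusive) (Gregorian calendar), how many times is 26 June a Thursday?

Track 26 June's weekday year by year (advancing +1, or +2 across a Feb 29):
  2259: Sun  2260: Tue (+2)  2261: Wed (+1)  2262: Thu (+1) ✓  2263: Fri (+1)
  2264: Sun (+2)  2265: Mon (+1)  2266: Tue (+1)  2267: Wed (+1)  2268: Fri (+2)
  2269: Sat (+1)  2270: Sun (+1)  2271: Mon (+1)  2272: Wed (+2)  2273: Thu (+1) ✓
  2274: Fri (+1)  2275: Sat (+1)  2276: Mon (+2)  2277: Tue (+1)  2278: Wed (+1)
  2279: Thu (+1) ✓  2280: Sat (+2)  2281: Sun (+1)  2282: Mon (+1)  2283: Tue (+1)
  2284: Thu (+2) ✓  2285: Fri (+1)  2286: Sat (+1)
Thursday years: 2262, 2273, 2279, 2284 — 4 in total.

4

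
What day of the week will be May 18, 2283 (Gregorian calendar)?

January 1, 2283 is a Monday.
May 18 is day 138 of the year, i.e. 137 days after Jan 1.
137 mod 7 = 4, so advance 4 weekdays from Monday: Friday.

Friday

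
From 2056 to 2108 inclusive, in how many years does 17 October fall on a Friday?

Track 17 October's weekday year by year (advancing +1, or +2 across a Feb 29):
  2056: Tue  2057: Wed (+1)  2058: Thu (+1)  2059: Fri (+1) ✓  2060: Sun (+2)
  2061: Mon (+1)  2062: Tue (+1)  2063: Wed (+1)  2064: Fri (+2) ✓  2065: Sat (+1)
  2066: Sun (+1)  2067: Mon (+1)  2068: Wed (+2)  2069: Thu (+1)  … (25 more years) …
  2095: Mon (+1)  2096: Wed (+2)  2097: Thu (+1)  2098: Fri (+1) ✓  2099: Sat (+1)
  2100: Sun (+1)  2101: Mon (+1)  2102: Tue (+1)  2103: Wed (+1)  2104: Fri (+2) ✓
  2105: Sat (+1)  2106: Sun (+1)  2107: Mon (+1)  2108: Wed (+2)
Friday years: 2059, 2064, 2070, 2081, 2087, 2092, 2098, 2104 — 8 in total.

8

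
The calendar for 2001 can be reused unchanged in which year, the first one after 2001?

2007

Two years share a calendar iff Jan 1 falls on the same weekday and both are leap or both are common. 2001: Jan 1 is Monday, common year.
2002: Jan 1 Tuesday, common
2003: Jan 1 Wednesday, common
2004: Jan 1 Thursday, leap
2005: Jan 1 Saturday, common
2006: Jan 1 Sunday, common
2007: Jan 1 Monday, common
2007 matches on both conditions.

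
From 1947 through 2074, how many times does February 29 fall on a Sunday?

Leap years in 1947–2074: 32 of them.
Feb 29 weekday advances by 5 (mod 7) from one leap year to the next four years later (or differs when a century non-leap intervenes).
Leap-day weekdays: 1948:Sun✓ 1952:Fri 1956:Wed 1960:Mon 1964:Sat 1968:Thu 1972:Tue 1976:Sun✓ 1980:Fri 1984:Wed 1988:Mon 1992:Sat 1996:Thu …(6 more)… 2024:Thu 2028:Tue 2032:Sun✓ 2036:Fri 2040:Wed 2044:Mon 2048:Sat 2052:Thu 2056:Tue 2060:Sun✓ 2064:Fri 2068:Wed 2072:Mon
Sunday: 1948, 1976, 2004, 2032, 2060 → 5.

5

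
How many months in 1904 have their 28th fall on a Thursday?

Check the 28th of each month of 1904: Jan 28: Thu, Feb 28: Sun, Mar 28: Mon, Apr 28: Thu, May 28: Sat, Jun 28: Tue, Jul 28: Thu, Aug 28: Sun, Sep 28: Wed, Oct 28: Fri, Nov 28: Mon, Dec 28: Wed.
Thursday occurs in January, April, July — 3 months.

3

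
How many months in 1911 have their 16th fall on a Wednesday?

1

Check the 16th of each month of 1911: Jan 16: Mon, Feb 16: Thu, Mar 16: Thu, Apr 16: Sun, May 16: Tue, Jun 16: Fri, Jul 16: Sun, Aug 16: Wed, Sep 16: Sat, Oct 16: Mon, Nov 16: Thu, Dec 16: Sat.
Wednesday occurs in August — 1 month.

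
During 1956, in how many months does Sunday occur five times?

5

A month of length L has five Sundays iff its first Sunday is on day ≤ L−28 (so day 1–3 in a 31-day month, 1–2 in a 30-day month, day 1 in a leap February).
Checking each month of 1956: Jan starts Sun (31d) ✓; Feb starts Wed (29d); Mar starts Thu (31d); Apr starts Sun (30d) ✓; May starts Tue (31d); Jun starts Fri (30d); Jul starts Sun (31d) ✓; Aug starts Wed (31d); Sep starts Sat (30d) ✓; Oct starts Mon (31d); Nov starts Thu (30d); Dec starts Sat (31d) ✓.
Five-Sunday months: January, April, July, September, December → 5.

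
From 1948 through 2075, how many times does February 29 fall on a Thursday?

Leap years in 1948–2075: 32 of them.
Feb 29 weekday advances by 5 (mod 7) from one leap year to the next four years later (or differs when a century non-leap intervenes).
Leap-day weekdays: 1948:Sun 1952:Fri 1956:Wed 1960:Mon 1964:Sat 1968:Thu✓ 1972:Tue 1976:Sun 1980:Fri 1984:Wed 1988:Mon 1992:Sat 1996:Thu✓ …(6 more)… 2024:Thu✓ 2028:Tue 2032:Sun 2036:Fri 2040:Wed 2044:Mon 2048:Sat 2052:Thu✓ 2056:Tue 2060:Sun 2064:Fri 2068:Wed 2072:Mon
Thursday: 1968, 1996, 2024, 2052 → 4.

4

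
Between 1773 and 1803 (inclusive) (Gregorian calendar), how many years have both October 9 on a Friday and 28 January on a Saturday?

0

Check each year's weekday for October 9 and 28 January:
  1773: Sat/Thu  1774: Sun/Fri  1775: Mon/Sat  1776: Wed/Sun  1777: Thu/Tue  1778: Fri/Wed  1779: Sat/Thu  1780: Mon/Fri  1781: Tue/Sun  1782: Wed/Mon  1783: Thu/Tue  1784: Sat/Wed  1785: Sun/Fri  1786: Mon/Sat  …(3 more)…  1790: Sat/Thu  1791: Sun/Fri  1792: Tue/Sat  1793: Wed/Mon  1794: Thu/Tue  1795: Fri/Wed  1796: Sun/Thu  1797: Mon/Sat  1798: Tue/Sun  1799: Wed/Mon  1800: Thu/Tue  1801: Fri/Wed  1802: Sat/Thu  1803: Sun/Fri
Both conditions hold in: no year — 0.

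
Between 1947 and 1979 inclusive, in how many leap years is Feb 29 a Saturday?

Leap years in 1947–1979: 8 of them.
Feb 29 weekday advances by 5 (mod 7) from one leap year to the next four years later (or differs when a century non-leap intervenes).
Leap-day weekdays: 1948:Sun 1952:Fri 1956:Wed 1960:Mon 1964:Sat✓ 1968:Thu 1972:Tue 1976:Sun
Saturday: 1964 → 1.

1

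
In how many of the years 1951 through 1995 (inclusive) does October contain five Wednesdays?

October has 31 days; it has five Wednesdays when Wednesday falls among the first (month-length − 28) days — i.e. when October 1 is one of Wednesday/Tuesday/Monday.
October 1 by year: 1951:Mon✓ 1952:Wed✓ 1953:Thu 1954:Fri 1955:Sat 1956:Mon✓ 1957:Tue✓ 1958:Wed✓ 1959:Thu 1960:Sat 1961:Sun 1962:Mon✓ 1963:Tue✓ 1964:Thu 1965:Fri …(15 more)… 1981:Thu 1982:Fri 1983:Sat 1984:Mon✓ 1985:Tue✓ 1986:Wed✓ 1987:Thu 1988:Sat 1989:Sun 1990:Mon✓ 1991:Tue✓ 1992:Thu 1993:Fri 1994:Sat 1995:Sun
Years with five Wednesdays: 1951, 1952, 1956, 1957, 1958, 1962, 1963, 1968, 1969, 1973, 1974, 1975, 1979, 1980, 1984, 1985, 1986, 1990, 1991 → 19.

19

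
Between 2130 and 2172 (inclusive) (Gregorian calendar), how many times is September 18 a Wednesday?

6

Track September 18's weekday year by year (advancing +1, or +2 across a Feb 29):
  2130: Mon  2131: Tue (+1)  2132: Thu (+2)  2133: Fri (+1)  2134: Sat (+1)
  2135: Sun (+1)  2136: Tue (+2)  2137: Wed (+1) ✓  2138: Thu (+1)  2139: Fri (+1)
  2140: Sun (+2)  2141: Mon (+1)  2142: Tue (+1)  2143: Wed (+1) ✓  … (15 more years) …
  2159: Tue (+1)  2160: Thu (+2)  2161: Fri (+1)  2162: Sat (+1)  2163: Sun (+1)
  2164: Tue (+2)  2165: Wed (+1) ✓  2166: Thu (+1)  2167: Fri (+1)  2168: Sun (+2)
  2169: Mon (+1)  2170: Tue (+1)  2171: Wed (+1) ✓  2172: Fri (+2)
Wednesday years: 2137, 2143, 2148, 2154, 2165, 2171 — 6 in total.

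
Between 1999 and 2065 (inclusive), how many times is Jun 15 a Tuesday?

Track Jun 15's weekday year by year (advancing +1, or +2 across a Feb 29):
  1999: Tue ✓  2000: Thu (+2)  2001: Fri (+1)  2002: Sat (+1)  2003: Sun (+1)
  2004: Tue (+2) ✓  2005: Wed (+1)  2006: Thu (+1)  2007: Fri (+1)  2008: Sun (+2)
  2009: Mon (+1)  2010: Tue (+1) ✓  2011: Wed (+1)  2012: Fri (+2)  … (39 more years) …
  2052: Sat (+2)  2053: Sun (+1)  2054: Mon (+1)  2055: Tue (+1) ✓  2056: Thu (+2)
  2057: Fri (+1)  2058: Sat (+1)  2059: Sun (+1)  2060: Tue (+2) ✓  2061: Wed (+1)
  2062: Thu (+1)  2063: Fri (+1)  2064: Sun (+2)  2065: Mon (+1)
Tuesday years: 1999, 2004, 2010, 2021, 2027, 2032, 2038, 2049, 2055, 2060 — 10 in total.

10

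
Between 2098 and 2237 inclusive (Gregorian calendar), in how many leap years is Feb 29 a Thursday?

Leap years in 2098–2237: 33 of them.
Feb 29 weekday advances by 5 (mod 7) from one leap year to the next four years later (or differs when a century non-leap intervenes).
Leap-day weekdays: 2104:Fri 2108:Wed 2112:Mon 2116:Sat 2120:Thu✓ 2124:Tue 2128:Sun 2132:Fri 2136:Wed 2140:Mon 2144:Sat 2148:Thu✓ 2152:Tue …(7 more)… 2184:Sun 2188:Fri 2192:Wed 2196:Mon 2204:Wed 2208:Mon 2212:Sat 2216:Thu✓ 2220:Tue 2224:Sun 2228:Fri 2232:Wed 2236:Mon
Thursday: 2120, 2148, 2176, 2216 → 4.

4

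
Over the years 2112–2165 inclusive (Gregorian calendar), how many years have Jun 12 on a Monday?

8

Track Jun 12's weekday year by year (advancing +1, or +2 across a Feb 29):
  2112: Sun  2113: Mon (+1) ✓  2114: Tue (+1)  2115: Wed (+1)  2116: Fri (+2)
  2117: Sat (+1)  2118: Sun (+1)  2119: Mon (+1) ✓  2120: Wed (+2)  2121: Thu (+1)
  2122: Fri (+1)  2123: Sat (+1)  2124: Mon (+2) ✓  2125: Tue (+1)  … (26 more years) …
  2152: Mon (+2) ✓  2153: Tue (+1)  2154: Wed (+1)  2155: Thu (+1)  2156: Sat (+2)
  2157: Sun (+1)  2158: Mon (+1) ✓  2159: Tue (+1)  2160: Thu (+2)  2161: Fri (+1)
  2162: Sat (+1)  2163: Sun (+1)  2164: Tue (+2)  2165: Wed (+1)
Monday years: 2113, 2119, 2124, 2130, 2141, 2147, 2152, 2158 — 8 in total.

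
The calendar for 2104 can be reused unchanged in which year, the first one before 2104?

2092

Two years share a calendar iff Jan 1 falls on the same weekday and both are leap or both are common. 2104: Jan 1 is Tuesday, leap year.
2103: Jan 1 Monday, common
2102: Jan 1 Sunday, common
2101: Jan 1 Saturday, common
2100: Jan 1 Friday, common
2099: Jan 1 Thursday, common
2098: Jan 1 Wednesday, common
2097: Jan 1 Tuesday, common
2096: Jan 1 Sunday, leap
2095: Jan 1 Saturday, common
2094: Jan 1 Friday, common
2093: Jan 1 Thursday, common
2092: Jan 1 Tuesday, leap
2092 matches on both conditions.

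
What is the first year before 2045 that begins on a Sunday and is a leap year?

Jan 1 advances by 2 weekdays after a leap year and by 1 after a common year.
2045: Jan 1 is Sunday.
2044: Friday (leap)
2043: Thursday
2042: Wednesday
2041: Tuesday
2040: Sunday (leap)
2040 begins on a Sunday and is a leap year.

2040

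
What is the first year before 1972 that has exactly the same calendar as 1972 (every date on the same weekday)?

1944

Two years share a calendar iff Jan 1 falls on the same weekday and both are leap or both are common. 1972: Jan 1 is Saturday, leap year.
1971: Jan 1 Friday, common
1970: Jan 1 Thursday, common
1969: Jan 1 Wednesday, common
1968: Jan 1 Monday, leap
1967: Jan 1 Sunday, common
1966: Jan 1 Saturday, common
1965: Jan 1 Friday, common
1964: Jan 1 Wednesday, leap
1963: Jan 1 Tuesday, common
1962: Jan 1 Monday, common
1961: Jan 1 Sunday, common
1960: Jan 1 Friday, leap
1959: Jan 1 Thursday, common
1958: Jan 1 Wednesday, common
1957: Jan 1 Tuesday, common
1956: Jan 1 Sunday, leap
1955: Jan 1 Saturday, common
1954: Jan 1 Friday, common
1953: Jan 1 Thursday, common
1952: Jan 1 Tuesday, leap
1951: Jan 1 Monday, common
1950: Jan 1 Sunday, common
1949: Jan 1 Saturday, common
1948: Jan 1 Thursday, leap
1947: Jan 1 Wednesday, common
1946: Jan 1 Tuesday, common
1945: Jan 1 Monday, common
1944: Jan 1 Saturday, leap
1944 matches on both conditions.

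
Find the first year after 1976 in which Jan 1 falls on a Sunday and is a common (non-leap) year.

Jan 1 advances by 2 weekdays after a leap year and by 1 after a common year.
1976: Jan 1 is Thursday (leap).
1977: Saturday
1978: Sunday
1978 begins on a Sunday and is a common year.

1978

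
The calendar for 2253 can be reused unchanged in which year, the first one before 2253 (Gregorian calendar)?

Two years share a calendar iff Jan 1 falls on the same weekday and both are leap or both are common. 2253: Jan 1 is Saturday, common year.
2252: Jan 1 Thursday, leap
2251: Jan 1 Wednesday, common
2250: Jan 1 Tuesday, common
2249: Jan 1 Monday, common
2248: Jan 1 Saturday, leap
2247: Jan 1 Friday, common
2246: Jan 1 Thursday, common
2245: Jan 1 Wednesday, common
2244: Jan 1 Monday, leap
2243: Jan 1 Sunday, common
2242: Jan 1 Saturday, common
2242 matches on both conditions.

2242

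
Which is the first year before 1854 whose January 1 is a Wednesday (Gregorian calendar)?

Jan 1 advances by 2 weekdays after a leap year and by 1 after a common year.
1854: Jan 1 is Sunday.
1853: Saturday
1852: Thursday (leap)
1851: Wednesday
1851 begins on a Wednesday

1851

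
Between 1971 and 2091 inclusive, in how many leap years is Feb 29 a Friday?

Leap years in 1971–2091: 30 of them.
Feb 29 weekday advances by 5 (mod 7) from one leap year to the next four years later (or differs when a century non-leap intervenes).
Leap-day weekdays: 1972:Tue 1976:Sun 1980:Fri✓ 1984:Wed 1988:Mon 1992:Sat 1996:Thu 2000:Tue 2004:Sun 2008:Fri✓ 2012:Wed 2016:Mon 2020:Sat …(4 more)… 2040:Wed 2044:Mon 2048:Sat 2052:Thu 2056:Tue 2060:Sun 2064:Fri✓ 2068:Wed 2072:Mon 2076:Sat 2080:Thu 2084:Tue 2088:Sun
Friday: 1980, 2008, 2036, 2064 → 4.

4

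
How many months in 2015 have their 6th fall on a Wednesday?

1

Check the 6th of each month of 2015: Jan 6: Tue, Feb 6: Fri, Mar 6: Fri, Apr 6: Mon, May 6: Wed, Jun 6: Sat, Jul 6: Mon, Aug 6: Thu, Sep 6: Sun, Oct 6: Tue, Nov 6: Fri, Dec 6: Sun.
Wednesday occurs in May — 1 month.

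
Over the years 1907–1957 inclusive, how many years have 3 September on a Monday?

Track 3 September's weekday year by year (advancing +1, or +2 across a Feb 29):
  1907: Tue  1908: Thu (+2)  1909: Fri (+1)  1910: Sat (+1)  1911: Sun (+1)
  1912: Tue (+2)  1913: Wed (+1)  1914: Thu (+1)  1915: Fri (+1)  1916: Sun (+2)
  1917: Mon (+1) ✓  1918: Tue (+1)  1919: Wed (+1)  1920: Fri (+2)  … (23 more years) …
  1944: Sun (+2)  1945: Mon (+1) ✓  1946: Tue (+1)  1947: Wed (+1)  1948: Fri (+2)
  1949: Sat (+1)  1950: Sun (+1)  1951: Mon (+1) ✓  1952: Wed (+2)  1953: Thu (+1)
  1954: Fri (+1)  1955: Sat (+1)  1956: Mon (+2) ✓  1957: Tue (+1)
Monday years: 1917, 1923, 1928, 1934, 1945, 1951, 1956 — 7 in total.

7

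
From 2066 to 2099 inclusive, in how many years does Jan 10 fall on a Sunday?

5

Track Jan 10's weekday year by year (advancing +1, or +2 across a Feb 29):
  2066: Sun ✓  2067: Mon (+1)  2068: Tue (+1)  2069: Thu (+2)  2070: Fri (+1)
  2071: Sat (+1)  2072: Sun (+1) ✓  2073: Tue (+2)  2074: Wed (+1)  2075: Thu (+1)
  2076: Fri (+1)  2077: Sun (+2) ✓  2078: Mon (+1)  2079: Tue (+1)  … (6 more years) …
  2086: Thu (+1)  2087: Fri (+1)  2088: Sat (+1)  2089: Mon (+2)  2090: Tue (+1)
  2091: Wed (+1)  2092: Thu (+1)  2093: Sat (+2)  2094: Sun (+1) ✓  2095: Mon (+1)
  2096: Tue (+1)  2097: Thu (+2)  2098: Fri (+1)  2099: Sat (+1)
Sunday years: 2066, 2072, 2077, 2083, 2094 — 5 in total.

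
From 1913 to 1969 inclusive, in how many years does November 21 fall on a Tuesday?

8

Track November 21's weekday year by year (advancing +1, or +2 across a Feb 29):
  1913: Fri  1914: Sat (+1)  1915: Sun (+1)  1916: Tue (+2) ✓  1917: Wed (+1)
  1918: Thu (+1)  1919: Fri (+1)  1920: Sun (+2)  1921: Mon (+1)  1922: Tue (+1) ✓
  1923: Wed (+1)  1924: Fri (+2)  1925: Sat (+1)  1926: Sun (+1)  … (29 more years) …
  1956: Wed (+2)  1957: Thu (+1)  1958: Fri (+1)  1959: Sat (+1)  1960: Mon (+2)
  1961: Tue (+1) ✓  1962: Wed (+1)  1963: Thu (+1)  1964: Sat (+2)  1965: Sun (+1)
  1966: Mon (+1)  1967: Tue (+1) ✓  1968: Thu (+2)  1969: Fri (+1)
Tuesday years: 1916, 1922, 1933, 1939, 1944, 1950, 1961, 1967 — 8 in total.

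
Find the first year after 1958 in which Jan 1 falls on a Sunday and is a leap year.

Jan 1 advances by 2 weekdays after a leap year and by 1 after a common year.
1958: Jan 1 is Wednesday.
1959: Thursday
1960: Friday (leap)
1961: Sunday
1962: Monday
1963: Tuesday
1964: Wednesday (leap)
1965: Friday
1966: Saturday
1967: Sunday
1968: Monday (leap)
1969: Wednesday
1970: Thursday
1971: Friday
1972: Saturday (leap)
1973: Monday
1974: Tuesday
1975: Wednesday
1976: Thursday (leap)
1977: Saturday
1978: Sunday
1979: Monday
1980: Tuesday (leap)
1981: Thursday
1982: Friday
1983: Saturday
1984: Sunday (leap)
1984 begins on a Sunday and is a leap year.

1984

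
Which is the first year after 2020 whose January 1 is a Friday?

2021

Jan 1 advances by 2 weekdays after a leap year and by 1 after a common year.
2020: Jan 1 is Wednesday (leap).
2021: Friday
2021 begins on a Friday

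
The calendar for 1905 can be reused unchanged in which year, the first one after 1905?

1911

Two years share a calendar iff Jan 1 falls on the same weekday and both are leap or both are common. 1905: Jan 1 is Sunday, common year.
1906: Jan 1 Monday, common
1907: Jan 1 Tuesday, common
1908: Jan 1 Wednesday, leap
1909: Jan 1 Friday, common
1910: Jan 1 Saturday, common
1911: Jan 1 Sunday, common
1911 matches on both conditions.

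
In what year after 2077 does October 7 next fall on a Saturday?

2079

From one year to the next, a fixed date's weekday advances by 1, or by 2 when a Feb 29 lies between the two dates.
2077: October 7 is Thursday.
2078: Friday (+1)
2079: Saturday (+1)
October 7 falls on a Saturday in 2079.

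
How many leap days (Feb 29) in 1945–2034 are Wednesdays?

3

Leap years in 1945–2034: 22 of them.
Feb 29 weekday advances by 5 (mod 7) from one leap year to the next four years later (or differs when a century non-leap intervenes).
Leap-day weekdays: 1948:Sun 1952:Fri 1956:Wed✓ 1960:Mon 1964:Sat 1968:Thu 1972:Tue 1976:Sun 1980:Fri 1984:Wed✓ 1988:Mon 1992:Sat 1996:Thu 2000:Tue 2004:Sun 2008:Fri 2012:Wed✓ 2016:Mon 2020:Sat 2024:Thu 2028:Tue 2032:Sun
Wednesday: 1956, 1984, 2012 → 3.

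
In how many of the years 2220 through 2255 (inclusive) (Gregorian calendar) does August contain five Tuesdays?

16

August has 31 days; it has five Tuesdays when Tuesday falls among the first (month-length − 28) days — i.e. when August 1 is one of Tuesday/Monday/Sunday.
August 1 by year: 2220:Tue✓ 2221:Wed 2222:Thu 2223:Fri 2224:Sun✓ 2225:Mon✓ 2226:Tue✓ 2227:Wed 2228:Fri 2229:Sat 2230:Sun✓ 2231:Mon✓ 2232:Wed 2233:Thu 2234:Fri …(6 more)… 2241:Sun✓ 2242:Mon✓ 2243:Tue✓ 2244:Thu 2245:Fri 2246:Sat 2247:Sun✓ 2248:Tue✓ 2249:Wed 2250:Thu 2251:Fri 2252:Sun✓ 2253:Mon✓ 2254:Tue✓ 2255:Wed
Years with five Tuesdays: 2220, 2224, 2225, 2226, 2230, 2231, 2236, 2237, 2241, 2242, 2243, 2247, 2248, 2252, 2253, 2254 → 16.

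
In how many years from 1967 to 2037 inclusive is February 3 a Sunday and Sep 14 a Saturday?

Check each year's weekday for February 3 and Sep 14:
  1967: Fri/Thu  1968: Sat/Sat  1969: Mon/Sun  1970: Tue/Mon  1971: Wed/Tue  1972: Thu/Thu  1973: Sat/Fri  1974: Sun/Sat ✓  1975: Mon/Sun  1976: Tue/Tue  1977: Thu/Wed  1978: Fri/Thu  1979: Sat/Fri  1980: Sun/Sun  …(43 more)…  2024: Sat/Sat  2025: Mon/Sun  2026: Tue/Mon  2027: Wed/Tue  2028: Thu/Thu  2029: Sat/Fri  2030: Sun/Sat ✓  2031: Mon/Sun  2032: Tue/Tue  2033: Thu/Wed  2034: Fri/Thu  2035: Sat/Fri  2036: Sun/Sun  2037: Tue/Mon
Both conditions hold in: 1974, 1985, 1991, 2002, 2013, 2019, 2030 — 7.

7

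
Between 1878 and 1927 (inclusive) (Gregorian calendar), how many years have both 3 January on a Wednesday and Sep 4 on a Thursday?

0

Check each year's weekday for 3 January and Sep 4:
  1878: Thu/Wed  1879: Fri/Thu  1880: Sat/Sat  1881: Mon/Sun  1882: Tue/Mon  1883: Wed/Tue  1884: Thu/Thu  1885: Sat/Fri  1886: Sun/Sat  1887: Mon/Sun  1888: Tue/Tue  1889: Thu/Wed  1890: Fri/Thu  1891: Sat/Fri  …(22 more)…  1914: Sat/Fri  1915: Sun/Sat  1916: Mon/Mon  1917: Wed/Tue  1918: Thu/Wed  1919: Fri/Thu  1920: Sat/Sat  1921: Mon/Sun  1922: Tue/Mon  1923: Wed/Tue  1924: Thu/Thu  1925: Sat/Fri  1926: Sun/Sat  1927: Mon/Sun
Both conditions hold in: no year — 0.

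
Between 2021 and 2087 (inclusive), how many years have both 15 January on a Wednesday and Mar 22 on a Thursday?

0

Check each year's weekday for 15 January and Mar 22:
  2021: Fri/Mon  2022: Sat/Tue  2023: Sun/Wed  2024: Mon/Fri  2025: Wed/Sat  2026: Thu/Sun  2027: Fri/Mon  2028: Sat/Wed  2029: Mon/Thu  2030: Tue/Fri  2031: Wed/Sat  2032: Thu/Mon  2033: Sat/Tue  2034: Sun/Wed  …(39 more)…  2074: Mon/Thu  2075: Tue/Fri  2076: Wed/Sun  2077: Fri/Mon  2078: Sat/Tue  2079: Sun/Wed  2080: Mon/Fri  2081: Wed/Sat  2082: Thu/Sun  2083: Fri/Mon  2084: Sat/Wed  2085: Mon/Thu  2086: Tue/Fri  2087: Wed/Sat
Both conditions hold in: no year — 0.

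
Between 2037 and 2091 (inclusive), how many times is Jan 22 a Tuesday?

7

Track Jan 22's weekday year by year (advancing +1, or +2 across a Feb 29):
  2037: Thu  2038: Fri (+1)  2039: Sat (+1)  2040: Sun (+1)  2041: Tue (+2) ✓
  2042: Wed (+1)  2043: Thu (+1)  2044: Fri (+1)  2045: Sun (+2)  2046: Mon (+1)
  2047: Tue (+1) ✓  2048: Wed (+1)  2049: Fri (+2)  2050: Sat (+1)  … (27 more years) …
  2078: Sat (+1)  2079: Sun (+1)  2080: Mon (+1)  2081: Wed (+2)  2082: Thu (+1)
  2083: Fri (+1)  2084: Sat (+1)  2085: Mon (+2)  2086: Tue (+1) ✓  2087: Wed (+1)
  2088: Thu (+1)  2089: Sat (+2)  2090: Sun (+1)  2091: Mon (+1)
Tuesday years: 2041, 2047, 2058, 2064, 2069, 2075, 2086 — 7 in total.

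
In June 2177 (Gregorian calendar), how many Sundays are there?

June 2177 has 30 days and begins on Sunday.
The first Sunday is June 1.
Sundays fall on 1, 8, 15, 22, 29 — that's 5.

5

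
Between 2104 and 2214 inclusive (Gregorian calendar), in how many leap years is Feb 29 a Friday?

Leap years in 2104–2214: 27 of them.
Feb 29 weekday advances by 5 (mod 7) from one leap year to the next four years later (or differs when a century non-leap intervenes).
Leap-day weekdays: 2104:Fri✓ 2108:Wed 2112:Mon 2116:Sat 2120:Thu 2124:Tue 2128:Sun 2132:Fri✓ 2136:Wed 2140:Mon 2144:Sat 2148:Thu 2152:Tue 2156:Sun 2160:Fri✓ 2164:Wed 2168:Mon 2172:Sat 2176:Thu 2180:Tue 2184:Sun 2188:Fri✓ 2192:Wed 2196:Mon 2204:Wed 2208:Mon 2212:Sat
Friday: 2104, 2132, 2160, 2188 → 4.

4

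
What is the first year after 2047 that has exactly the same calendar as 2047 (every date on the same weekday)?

Two years share a calendar iff Jan 1 falls on the same weekday and both are leap or both are common. 2047: Jan 1 is Tuesday, common year.
2048: Jan 1 Wednesday, leap
2049: Jan 1 Friday, common
2050: Jan 1 Saturday, common
2051: Jan 1 Sunday, common
2052: Jan 1 Monday, leap
2053: Jan 1 Wednesday, common
2054: Jan 1 Thursday, common
2055: Jan 1 Friday, common
2056: Jan 1 Saturday, leap
2057: Jan 1 Monday, common
2058: Jan 1 Tuesday, common
2058 matches on both conditions.

2058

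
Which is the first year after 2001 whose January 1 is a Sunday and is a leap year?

2012

Jan 1 advances by 2 weekdays after a leap year and by 1 after a common year.
2001: Jan 1 is Monday.
2002: Tuesday
2003: Wednesday
2004: Thursday (leap)
2005: Saturday
2006: Sunday
2007: Monday
2008: Tuesday (leap)
2009: Thursday
2010: Friday
2011: Saturday
2012: Sunday (leap)
2012 begins on a Sunday and is a leap year.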